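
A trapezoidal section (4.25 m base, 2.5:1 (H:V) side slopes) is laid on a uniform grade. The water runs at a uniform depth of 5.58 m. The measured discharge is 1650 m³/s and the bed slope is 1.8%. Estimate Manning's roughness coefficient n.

With bottom width b = 4.25 m and side slope z = 2.5: A = (b + zy)y = (4.25 + 2.5×5.58)×5.58 = 101.6 m²; P = b + 2y√(1+z²) = 4.25 + 2×5.58×2.693 = 34.3 m.
Hydraulic radius R = A/P = 101.6/34.3 = 2.961 m.
Rearranging Manning's equation: n = (1/Q) A R^(2/3) S^(1/2) = (1/1650) × 101.6 × 2.961^(2/3) × √0.018 = 0.017.

n = 0.017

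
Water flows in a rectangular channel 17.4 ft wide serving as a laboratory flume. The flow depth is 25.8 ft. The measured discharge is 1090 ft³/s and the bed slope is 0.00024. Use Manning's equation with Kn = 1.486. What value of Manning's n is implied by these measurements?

n = 0.033

Flow area A = b·y = 17.4 × 25.8 = 448.9 ft². Wetted perimeter P = b + 2y = 17.4 + 2×25.8 = 69 ft.
Hydraulic radius R = A/P = 448.9/69 = 6.506 ft.
Rearranging Manning's equation: n = (1.486/Q) A R^(2/3) S^(1/2) = (1.486/1090) × 448.9 × 6.506^(2/3) × √0.00024 = 0.033.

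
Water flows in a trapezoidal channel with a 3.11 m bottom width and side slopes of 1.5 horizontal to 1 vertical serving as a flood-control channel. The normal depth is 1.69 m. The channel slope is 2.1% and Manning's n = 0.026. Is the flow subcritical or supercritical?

supercritical

With bottom width b = 3.11 m and side slope z = 1.5: A = (b + zy)y = (3.11 + 1.5×1.69)×1.69 = 9.54 m²; P = b + 2y√(1+z²) = 3.11 + 2×1.69×1.803 = 9.203 m.
Hydraulic radius R = A/P = 9.54/9.203 = 1.037 m.
V = (1/n) R^(2/3) √S = (1/0.026) × 1.037^(2/3) × √0.021 = 5.709 m/s. Hydraulic depth D_h = A/T = 9.54/8.18 = 1.166 m.
Froude number Fr = V/√(g·D_h) = 5.709/√(9.81×1.166) = 1.69, which is greater than 1, so the flow is supercritical.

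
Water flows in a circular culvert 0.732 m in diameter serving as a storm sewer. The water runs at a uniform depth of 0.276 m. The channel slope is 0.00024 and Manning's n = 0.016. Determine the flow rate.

For a circular section of diameter D = 0.732 m at depth y = 0.276 m, the central angle is θ = 2 arccos(1 − 2y/D) = 2.645 rad. Then A = (D²/8)(θ − sin θ) = 0.1452 m² and P = Dθ/2 = 0.968 m.
Hydraulic radius R = A/P = 0.1452/0.968 = 0.15 m.
Manning's equation: Q = (1/n) A R^(2/3) S^(1/2) = (1/0.016) × 0.1452 × 0.15^(2/3) × 0.00024^(1/2) = 0.0397 m³/s.

Q = 0.0397 m³/s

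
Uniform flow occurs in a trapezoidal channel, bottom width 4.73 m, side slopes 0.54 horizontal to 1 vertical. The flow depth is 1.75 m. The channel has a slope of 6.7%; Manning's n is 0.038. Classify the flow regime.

With bottom width b = 4.73 m and side slope z = 0.54: A = (b + zy)y = (4.73 + 0.54×1.75)×1.75 = 9.931 m²; P = b + 2y√(1+z²) = 4.73 + 2×1.75×1.136 = 8.708 m.
Hydraulic radius R = A/P = 9.931/8.708 = 1.141 m.
V = (1/n) R^(2/3) √S = (1/0.038) × 1.141^(2/3) × √0.067 = 7.436 m/s. Hydraulic depth D_h = A/T = 9.931/6.62 = 1.5 m.
Froude number Fr = V/√(g·D_h) = 7.436/√(9.81×1.5) = 1.94, which is greater than 1, so the flow is supercritical.

supercritical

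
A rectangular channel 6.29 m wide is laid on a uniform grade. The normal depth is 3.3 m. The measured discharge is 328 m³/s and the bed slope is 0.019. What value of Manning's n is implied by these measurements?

n = 0.012

Flow area A = b·y = 6.29 × 3.3 = 20.76 m². Wetted perimeter P = b + 2y = 6.29 + 2×3.3 = 12.89 m.
Hydraulic radius R = A/P = 20.76/12.89 = 1.61 m.
Rearranging Manning's equation: n = (1/Q) A R^(2/3) S^(1/2) = (1/328) × 20.76 × 1.61^(2/3) × √0.019 = 0.012.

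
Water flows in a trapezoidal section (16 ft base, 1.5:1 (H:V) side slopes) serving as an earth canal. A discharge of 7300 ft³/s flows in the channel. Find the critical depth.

y_c = 12.7 ft

At critical depth, Q² T / (g A³) = 1, i.e. A³/T = Q²/g = 7300²/32.2 = 1655000.
Trying y = 10.5 ft: A³/T = 780000 — low.
Trying y = 15.6 ft: A³/T = 3697000 — high.
Trying y = 12.7 ft: A³/T = 1630000 — ≈ 1655000.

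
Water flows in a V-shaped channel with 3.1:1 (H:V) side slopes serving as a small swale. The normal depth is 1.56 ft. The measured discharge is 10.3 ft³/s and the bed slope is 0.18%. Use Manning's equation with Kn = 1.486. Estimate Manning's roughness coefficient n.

For a triangular section with side slope z = 3.1: A = zy² = 3.1×1.56² = 7.544 ft²; P = 2y√(1+z²) = 2×1.56×3.257 = 10.16 ft.
Hydraulic radius R = A/P = 7.544/10.16 = 0.7423 ft.
Rearranging Manning's equation: n = (1.486/Q) A R^(2/3) S^(1/2) = (1.486/10.3) × 7.544 × 0.7423^(2/3) × √0.0018 = 0.0379.

n = 0.0379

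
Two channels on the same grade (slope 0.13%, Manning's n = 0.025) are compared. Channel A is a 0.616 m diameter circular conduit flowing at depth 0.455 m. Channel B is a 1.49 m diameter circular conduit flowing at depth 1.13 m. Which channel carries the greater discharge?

Channel A: For a circular section of diameter D = 0.616 m at depth y = 0.455 m, the central angle is θ = 2 arccos(1 − 2y/D) = 4.137 rad. Then A = (D²/8)(θ − sin θ) = 0.236 m² and P = Dθ/2 = 1.274 m. Hydraulic radius R = A/P = 0.236/1.274 = 0.1852 m. Q_A = (1/0.025)·0.236·0.1852^(2/3)·√0.0013 = 0.1106 m³/s.
Channel B: For a circular section of diameter D = 1.49 m at depth y = 1.13 m, the central angle is θ = 2 arccos(1 − 2y/D) = 4.228 rad. Then A = (D²/8)(θ − sin θ) = 1.419 m² and P = Dθ/2 = 3.15 m. Hydraulic radius R = A/P = 1.419/3.15 = 0.4505 m. Q_B = (1/0.025)·1.419·0.4505^(2/3)·√0.0013 = 1.202 m³/s.
Q_A = 0.1106 m³/s vs Q_B = 1.202 m³/s, so channel B carries more.

channel B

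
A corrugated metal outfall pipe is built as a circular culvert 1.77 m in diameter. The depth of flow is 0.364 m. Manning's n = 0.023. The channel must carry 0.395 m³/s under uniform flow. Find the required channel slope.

S = 0.00471

For a circular section of diameter D = 1.77 m at depth y = 0.364 m, the central angle is θ = 2 arccos(1 − 2y/D) = 1.883 rad. Then A = (D²/8)(θ − sin θ) = 0.3646 m² and P = Dθ/2 = 1.666 m.
Hydraulic radius R = A/P = 0.3646/1.666 = 0.2188 m.
From Manning's equation, S = [nQ / (1 A R^(2/3))]² = [0.023 × 0.395 / (1 × 0.3646 × 0.2188^(2/3))]² = 0.00471.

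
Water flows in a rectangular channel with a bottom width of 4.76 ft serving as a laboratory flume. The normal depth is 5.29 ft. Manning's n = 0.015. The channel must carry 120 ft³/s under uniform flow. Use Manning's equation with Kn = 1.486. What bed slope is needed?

Flow area A = b·y = 4.76 × 5.29 = 25.18 ft². Wetted perimeter P = b + 2y = 4.76 + 2×5.29 = 15.34 ft.
Hydraulic radius R = A/P = 25.18/15.34 = 1.641 ft.
From Manning's equation, S = [nQ / (1.486 A R^(2/3))]² = [0.015 × 120 / (1.486 × 25.18 × 1.641^(2/3))]² = 0.0012.

S = 0.0012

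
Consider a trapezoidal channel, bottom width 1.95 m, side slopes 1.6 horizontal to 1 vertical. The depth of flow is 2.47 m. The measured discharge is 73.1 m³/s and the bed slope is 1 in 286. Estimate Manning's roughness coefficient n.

n = 0.014

With bottom width b = 1.95 m and side slope z = 1.6: A = (b + zy)y = (1.95 + 1.6×2.47)×2.47 = 14.58 m²; P = b + 2y√(1+z²) = 1.95 + 2×2.47×1.887 = 11.27 m.
Hydraulic radius R = A/P = 14.58/11.27 = 1.293 m.
Rearranging Manning's equation: n = (1/Q) A R^(2/3) S^(1/2) = (1/73.1) × 14.58 × 1.293^(2/3) × √0.003497 = 0.014.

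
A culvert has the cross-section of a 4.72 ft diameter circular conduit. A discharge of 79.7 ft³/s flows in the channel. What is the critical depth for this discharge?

y_c = 2.57 ft

At critical depth, Q² T / (g A³) = 1, i.e. A³/T = Q²/g = 79.7²/32.2 = 197.3.
At y = 3.04 ft: A³/T = 374.1 — too large.
At y = 1.79 ft: A³/T = 49.18 — too small.
At y = 2.57 ft: A³/T = 196.5 — matches.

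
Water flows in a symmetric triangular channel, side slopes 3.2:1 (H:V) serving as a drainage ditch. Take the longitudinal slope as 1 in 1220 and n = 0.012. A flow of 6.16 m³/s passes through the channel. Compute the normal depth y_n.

Manning's equation rearranged: A R^(2/3) = nQ / (1·√S) = 0.012 × 6.16 / (√0.0008197) = 2.582.
Trying y = 0.958 m: A R^(2/3) = 1.743 — too small.
Trying y = 1.39 m: A R^(2/3) = 4.703 — too large.
Trying y = 1.11 m: A R^(2/3) = 2.581 — close enough.

y_n = 1.11 m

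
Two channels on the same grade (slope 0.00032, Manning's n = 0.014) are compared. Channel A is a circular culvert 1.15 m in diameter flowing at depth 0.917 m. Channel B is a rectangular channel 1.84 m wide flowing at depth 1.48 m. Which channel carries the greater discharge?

Channel A: For a circular section of diameter D = 1.15 m at depth y = 0.917 m, the central angle is θ = 2 arccos(1 − 2y/D) = 4.416 rad. Then A = (D²/8)(θ − sin θ) = 0.888 m² and P = Dθ/2 = 2.539 m. Hydraulic radius R = A/P = 0.888/2.539 = 0.3498 m. Q_A = (1/0.014)·0.888·0.3498^(2/3)·√0.00032 = 0.5633 m³/s.
Channel B: Flow area A = b·y = 1.84 × 1.48 = 2.723 m². Wetted perimeter P = b + 2y = 1.84 + 2×1.48 = 4.8 m. Hydraulic radius R = A/P = 2.723/4.8 = 0.5673 m. Q_B = (1/0.014)·2.723·0.5673^(2/3)·√0.00032 = 2.385 m³/s.
Q_A = 0.5633 m³/s vs Q_B = 2.385 m³/s, so channel B carries more.

channel B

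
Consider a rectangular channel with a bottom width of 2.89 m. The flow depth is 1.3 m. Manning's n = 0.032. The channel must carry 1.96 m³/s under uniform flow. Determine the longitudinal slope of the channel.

S = 0.000462

Flow area A = b·y = 2.89 × 1.3 = 3.757 m². Wetted perimeter P = b + 2y = 2.89 + 2×1.3 = 5.49 m.
Hydraulic radius R = A/P = 3.757/5.49 = 0.6843 m.
From Manning's equation, S = [nQ / (1 A R^(2/3))]² = [0.032 × 1.96 / (1 × 3.757 × 0.6843^(2/3))]² = 0.000462.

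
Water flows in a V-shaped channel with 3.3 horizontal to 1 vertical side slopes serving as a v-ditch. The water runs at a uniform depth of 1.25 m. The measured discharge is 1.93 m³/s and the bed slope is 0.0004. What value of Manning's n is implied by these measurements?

n = 0.0379

For a triangular section with side slope z = 3.3: A = zy² = 3.3×1.25² = 5.156 m²; P = 2y√(1+z²) = 2×1.25×3.448 = 8.62 m.
Hydraulic radius R = A/P = 5.156/8.62 = 0.5981 m.
Rearranging Manning's equation: n = (1/Q) A R^(2/3) S^(1/2) = (1/1.93) × 5.156 × 0.5981^(2/3) × √0.0004 = 0.0379.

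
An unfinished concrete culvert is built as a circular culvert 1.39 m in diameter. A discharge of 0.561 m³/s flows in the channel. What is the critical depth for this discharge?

y_c = 0.384 m

At critical depth, Q² T / (g A³) = 1, i.e. A³/T = Q²/g = 0.561²/9.81 = 0.03208.
Trying y = 0.445 m: A³/T = 0.05667 — high.
Trying y = 0.384 m: A³/T = 0.03199 — ≈ 0.03208.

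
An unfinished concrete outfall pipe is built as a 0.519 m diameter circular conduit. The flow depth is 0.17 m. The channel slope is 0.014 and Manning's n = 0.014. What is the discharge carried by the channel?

Q = 0.106 m³/s

For a circular section of diameter D = 0.519 m at depth y = 0.17 m, the central angle is θ = 2 arccos(1 − 2y/D) = 2.437 rad. Then A = (D²/8)(θ − sin θ) = 0.06027 m² and P = Dθ/2 = 0.6325 m.
Hydraulic radius R = A/P = 0.06027/0.6325 = 0.09528 m.
Manning's equation: Q = (1/n) A R^(2/3) S^(1/2) = (1/0.014) × 0.06027 × 0.09528^(2/3) × 0.014^(1/2) = 0.106 m³/s.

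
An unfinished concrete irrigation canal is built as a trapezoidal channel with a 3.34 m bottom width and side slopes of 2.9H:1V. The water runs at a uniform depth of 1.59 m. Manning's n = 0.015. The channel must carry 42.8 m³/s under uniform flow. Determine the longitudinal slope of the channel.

With bottom width b = 3.34 m and side slope z = 2.9: A = (b + zy)y = (3.34 + 2.9×1.59)×1.59 = 12.64 m²; P = b + 2y√(1+z²) = 3.34 + 2×1.59×3.068 = 13.09 m.
Hydraulic radius R = A/P = 12.64/13.09 = 0.9654 m.
From Manning's equation, S = [nQ / (1 A R^(2/3))]² = [0.015 × 42.8 / (1 × 12.64 × 0.9654^(2/3))]² = 0.0027.

S = 0.0027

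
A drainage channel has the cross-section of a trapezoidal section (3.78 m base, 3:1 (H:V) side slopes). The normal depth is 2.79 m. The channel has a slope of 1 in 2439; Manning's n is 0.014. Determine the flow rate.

With bottom width b = 3.78 m and side slope z = 3: A = (b + zy)y = (3.78 + 3×2.79)×2.79 = 33.9 m²; P = b + 2y√(1+z²) = 3.78 + 2×2.79×3.162 = 21.43 m.
Hydraulic radius R = A/P = 33.9/21.43 = 1.582 m.
Manning's equation: Q = (1/n) A R^(2/3) S^(1/2) = (1/0.014) × 33.9 × 1.582^(2/3) × 0.00041^(1/2) = 66.6 m³/s.

Q = 66.6 m³/s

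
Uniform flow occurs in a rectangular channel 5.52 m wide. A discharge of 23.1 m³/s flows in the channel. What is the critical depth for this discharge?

For a rectangular channel, critical depth y_c = (q²/g)^(1/3) where q = Q/b = 23.1/5.52 = 4.185 m²/s.
So y_c = (4.185²/9.81)^(1/3) = 1.21 m.

y_c = 1.21 m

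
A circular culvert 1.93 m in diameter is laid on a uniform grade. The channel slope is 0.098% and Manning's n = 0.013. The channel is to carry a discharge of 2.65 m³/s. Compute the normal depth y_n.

y_n = 1.09 m

Manning's equation rearranged: A R^(2/3) = nQ / (1·√S) = 0.013 × 2.65 / (√0.00098) = 1.1.
At y = 1.25 m: A R^(2/3) = 1.354 — high.
At y = 0.753 m: A R^(2/3) = 0.5794 — low.
At y = 1.09 m: A R^(2/3) = 1.1 — ≈ 1.1.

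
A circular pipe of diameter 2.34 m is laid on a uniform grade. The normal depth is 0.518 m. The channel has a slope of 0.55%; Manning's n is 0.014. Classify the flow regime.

supercritical

For a circular section of diameter D = 2.34 m at depth y = 0.518 m, the central angle is θ = 2 arccos(1 − 2y/D) = 1.959 rad. Then A = (D²/8)(θ − sin θ) = 0.7077 m² and P = Dθ/2 = 2.293 m.
Hydraulic radius R = A/P = 0.7077/2.293 = 0.3087 m.
V = (1/n) R^(2/3) √S = (1/0.014) × 0.3087^(2/3) × √0.0055 = 2.42 m/s. Hydraulic depth D_h = A/T = 0.7077/1.943 = 0.3642 m.
Froude number Fr = V/√(g·D_h) = 2.42/√(9.81×0.3642) = 1.28, which is greater than 1, so the flow is supercritical.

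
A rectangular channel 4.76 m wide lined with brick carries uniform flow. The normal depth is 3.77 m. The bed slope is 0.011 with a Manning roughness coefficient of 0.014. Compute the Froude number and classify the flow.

Flow area A = b·y = 4.76 × 3.77 = 17.95 m². Wetted perimeter P = b + 2y = 4.76 + 2×3.77 = 12.3 m.
Hydraulic radius R = A/P = 17.95/12.3 = 1.459 m.
V = (1/n) R^(2/3) √S = (1/0.014) × 1.459^(2/3) × √0.011 = 9.637 m/s. Hydraulic depth D_h = A/T = 17.95/4.76 = 3.77 m.
Froude number Fr = V/√(g·D_h) = 9.637/√(9.81×3.77) = 1.58, which is greater than 1, so the flow is supercritical.

supercritical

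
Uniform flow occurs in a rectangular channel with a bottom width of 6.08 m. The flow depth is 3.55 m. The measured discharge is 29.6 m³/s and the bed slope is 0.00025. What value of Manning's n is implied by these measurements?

Flow area A = b·y = 6.08 × 3.55 = 21.58 m². Wetted perimeter P = b + 2y = 6.08 + 2×3.55 = 13.18 m.
Hydraulic radius R = A/P = 21.58/13.18 = 1.638 m.
Rearranging Manning's equation: n = (1/Q) A R^(2/3) S^(1/2) = (1/29.6) × 21.58 × 1.638^(2/3) × √0.00025 = 0.016.

n = 0.016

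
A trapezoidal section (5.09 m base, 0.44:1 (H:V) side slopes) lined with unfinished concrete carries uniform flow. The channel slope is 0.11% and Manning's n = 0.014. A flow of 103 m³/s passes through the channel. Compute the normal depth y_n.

y_n = 4.01 m

Manning's equation rearranged: A R^(2/3) = nQ / (1·√S) = 0.014 × 103 / (√0.0011) = 43.48.
At y = 4.5 m: A R^(2/3) = 52.7 — over.
At y = 4.01 m: A R^(2/3) = 43.4 — ≈ 43.48.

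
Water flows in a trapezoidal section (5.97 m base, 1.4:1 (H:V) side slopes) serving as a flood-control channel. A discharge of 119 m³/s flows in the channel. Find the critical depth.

y_c = 2.75 m

At critical depth, Q² T / (g A³) = 1, i.e. A³/T = Q²/g = 119²/9.81 = 1444.
At y = 3.08 m: A³/T = 2176 — high.
At y = 2.01 m: A³/T = 474.6 — low.
At y = 2.75 m: A³/T = 1441 — matches.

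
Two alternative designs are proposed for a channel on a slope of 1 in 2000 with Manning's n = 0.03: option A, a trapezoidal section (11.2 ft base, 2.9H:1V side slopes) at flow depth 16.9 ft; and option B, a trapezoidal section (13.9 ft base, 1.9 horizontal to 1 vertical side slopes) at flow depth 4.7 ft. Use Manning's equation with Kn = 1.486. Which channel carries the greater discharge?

channel A

Channel A: With bottom width b = 11.2 ft and side slope z = 2.9: A = (b + zy)y = (11.2 + 2.9×16.9)×16.9 = 1018 ft²; P = b + 2y√(1+z²) = 11.2 + 2×16.9×3.068 = 114.9 ft. Hydraulic radius R = A/P = 1018/114.9 = 8.857 ft. Q_A = (1.486/0.03)·1018·8.857^(2/3)·√0.0005 = 4825 ft³/s.
Channel B: With bottom width b = 13.9 ft and side slope z = 1.9: A = (b + zy)y = (13.9 + 1.9×4.7)×4.7 = 107.3 ft²; P = b + 2y√(1+z²) = 13.9 + 2×4.7×2.147 = 34.08 ft. Hydraulic radius R = A/P = 107.3/34.08 = 3.148 ft. Q_B = (1.486/0.03)·107.3·3.148^(2/3)·√0.0005 = 255.3 ft³/s.
Q_A = 4825 ft³/s vs Q_B = 255.3 ft³/s, so channel A carries more.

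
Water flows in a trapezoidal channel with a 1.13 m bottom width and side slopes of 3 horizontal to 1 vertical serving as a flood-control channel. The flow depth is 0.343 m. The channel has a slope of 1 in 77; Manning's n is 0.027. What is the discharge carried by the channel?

Q = 1.15 m³/s

With bottom width b = 1.13 m and side slope z = 3: A = (b + zy)y = (1.13 + 3×0.343)×0.343 = 0.7405 m²; P = b + 2y√(1+z²) = 1.13 + 2×0.343×3.162 = 3.299 m.
Hydraulic radius R = A/P = 0.7405/3.299 = 0.2245 m.
Manning's equation: Q = (1/n) A R^(2/3) S^(1/2) = (1/0.027) × 0.7405 × 0.2245^(2/3) × 0.01299^(1/2) = 1.15 m³/s.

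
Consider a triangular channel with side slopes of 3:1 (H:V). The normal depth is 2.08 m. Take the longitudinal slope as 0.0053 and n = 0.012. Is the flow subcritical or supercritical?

supercritical

For a triangular section with side slope z = 3: A = zy² = 3×2.08² = 12.98 m²; P = 2y√(1+z²) = 2×2.08×3.162 = 13.16 m.
Hydraulic radius R = A/P = 12.98/13.16 = 0.9866 m.
V = (1/n) R^(2/3) √S = (1/0.012) × 0.9866^(2/3) × √0.0053 = 6.013 m/s. Hydraulic depth D_h = A/T = 12.98/12.48 = 1.04 m.
Froude number Fr = V/√(g·D_h) = 6.013/√(9.81×1.04) = 1.88, which is greater than 1, so the flow is supercritical.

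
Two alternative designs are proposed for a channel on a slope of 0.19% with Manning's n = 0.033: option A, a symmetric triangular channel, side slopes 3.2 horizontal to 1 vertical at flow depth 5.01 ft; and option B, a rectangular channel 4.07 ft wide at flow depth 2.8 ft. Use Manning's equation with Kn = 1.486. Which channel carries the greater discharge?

Channel A: For a triangular section with side slope z = 3.2: A = zy² = 3.2×5.01² = 80.32 ft²; P = 2y√(1+z²) = 2×5.01×3.353 = 33.59 ft. Hydraulic radius R = A/P = 80.32/33.59 = 2.391 ft. Q_A = (1.486/0.033)·80.32·2.391^(2/3)·√0.0019 = 281.9 ft³/s.
Channel B: Flow area A = b·y = 4.07 × 2.8 = 11.4 ft². Wetted perimeter P = b + 2y = 4.07 + 2×2.8 = 9.67 ft. Hydraulic radius R = A/P = 11.4/9.67 = 1.178 ft. Q_B = (1.486/0.033)·11.4·1.178^(2/3)·√0.0019 = 24.96 ft³/s.
Q_A = 281.9 ft³/s vs Q_B = 24.96 ft³/s, so channel A carries more.

channel A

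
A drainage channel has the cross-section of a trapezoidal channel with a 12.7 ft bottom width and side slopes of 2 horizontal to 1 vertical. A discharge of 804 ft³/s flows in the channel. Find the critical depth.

At critical depth, Q² T / (g A³) = 1, i.e. A³/T = Q²/g = 804²/32.2 = 20080.
Trying y = 4.76 ft: A³/T = 37280 — high.
Trying y = 4.02 ft: A³/T = 20140 — close enough.

y_c = 4.02 ft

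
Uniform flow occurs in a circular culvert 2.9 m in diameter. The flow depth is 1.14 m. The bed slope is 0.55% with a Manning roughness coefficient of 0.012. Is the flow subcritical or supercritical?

For a circular section of diameter D = 2.9 m at depth y = 1.14 m, the central angle is θ = 2 arccos(1 − 2y/D) = 2.711 rad. Then A = (D²/8)(θ − sin θ) = 2.41 m² and P = Dθ/2 = 3.93 m.
Hydraulic radius R = A/P = 2.41/3.93 = 0.6133 m.
V = (1/n) R^(2/3) √S = (1/0.012) × 0.6133^(2/3) × √0.0055 = 4.461 m/s. Hydraulic depth D_h = A/T = 2.41/2.833 = 0.8509 m.
Froude number Fr = V/√(g·D_h) = 4.461/√(9.81×0.8509) = 1.54, which is greater than 1, so the flow is supercritical.

supercritical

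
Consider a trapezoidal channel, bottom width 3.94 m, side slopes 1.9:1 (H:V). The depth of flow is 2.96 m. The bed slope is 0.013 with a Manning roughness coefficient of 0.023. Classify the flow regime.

supercritical

With bottom width b = 3.94 m and side slope z = 1.9: A = (b + zy)y = (3.94 + 1.9×2.96)×2.96 = 28.31 m²; P = b + 2y√(1+z²) = 3.94 + 2×2.96×2.147 = 16.65 m.
Hydraulic radius R = A/P = 28.31/16.65 = 1.7 m.
V = (1/n) R^(2/3) √S = (1/0.023) × 1.7^(2/3) × √0.013 = 7.062 m/s. Hydraulic depth D_h = A/T = 28.31/15.19 = 1.864 m.
Froude number Fr = V/√(g·D_h) = 7.062/√(9.81×1.864) = 1.65, which is greater than 1, so the flow is supercritical.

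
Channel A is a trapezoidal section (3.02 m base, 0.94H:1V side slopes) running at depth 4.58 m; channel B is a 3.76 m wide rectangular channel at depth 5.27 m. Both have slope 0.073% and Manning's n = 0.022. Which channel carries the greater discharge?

Channel A: With bottom width b = 3.02 m and side slope z = 0.94: A = (b + zy)y = (3.02 + 0.94×4.58)×4.58 = 33.55 m²; P = b + 2y√(1+z²) = 3.02 + 2×4.58×1.372 = 15.59 m. Hydraulic radius R = A/P = 33.55/15.59 = 2.152 m. Q_A = (1/0.022)·33.55·2.152^(2/3)·√0.00073 = 68.67 m³/s.
Channel B: Flow area A = b·y = 3.76 × 5.27 = 19.82 m². Wetted perimeter P = b + 2y = 3.76 + 2×5.27 = 14.3 m. Hydraulic radius R = A/P = 19.82/14.3 = 1.386 m. Q_B = (1/0.022)·19.82·1.386^(2/3)·√0.00073 = 30.25 m³/s.
Q_A = 68.67 m³/s vs Q_B = 30.25 m³/s, so channel A carries more.

channel A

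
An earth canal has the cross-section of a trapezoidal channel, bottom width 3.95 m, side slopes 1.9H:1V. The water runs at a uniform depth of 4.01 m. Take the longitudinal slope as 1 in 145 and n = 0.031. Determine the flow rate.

With bottom width b = 3.95 m and side slope z = 1.9: A = (b + zy)y = (3.95 + 1.9×4.01)×4.01 = 46.39 m²; P = b + 2y√(1+z²) = 3.95 + 2×4.01×2.147 = 21.17 m.
Hydraulic radius R = A/P = 46.39/21.17 = 2.191 m.
Manning's equation: Q = (1/n) A R^(2/3) S^(1/2) = (1/0.031) × 46.39 × 2.191^(2/3) × 0.006897^(1/2) = 210 m³/s.

Q = 210 m³/s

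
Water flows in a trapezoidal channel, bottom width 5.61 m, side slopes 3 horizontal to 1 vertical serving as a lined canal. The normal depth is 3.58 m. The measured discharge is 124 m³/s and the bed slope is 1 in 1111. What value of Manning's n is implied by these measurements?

With bottom width b = 5.61 m and side slope z = 3: A = (b + zy)y = (5.61 + 3×3.58)×3.58 = 58.53 m²; P = b + 2y√(1+z²) = 5.61 + 2×3.58×3.162 = 28.25 m.
Hydraulic radius R = A/P = 58.53/28.25 = 2.072 m.
Rearranging Manning's equation: n = (1/Q) A R^(2/3) S^(1/2) = (1/124) × 58.53 × 2.072^(2/3) × √0.0009001 = 0.023.

n = 0.023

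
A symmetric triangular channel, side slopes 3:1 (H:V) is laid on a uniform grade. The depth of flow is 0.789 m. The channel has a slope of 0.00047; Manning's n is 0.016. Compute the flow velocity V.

V = 0.704 m/s

For a triangular section with side slope z = 3: A = zy² = 3×0.789² = 1.868 m²; P = 2y√(1+z²) = 2×0.789×3.162 = 4.99 m.
Hydraulic radius R = A/P = 1.868/4.99 = 0.3743 m.
From Manning's equation, V = (1/n) R^(2/3) S^(1/2) = (1/0.016) × 0.3743^(2/3) × 0.00047^(1/2) = 0.704 m/s.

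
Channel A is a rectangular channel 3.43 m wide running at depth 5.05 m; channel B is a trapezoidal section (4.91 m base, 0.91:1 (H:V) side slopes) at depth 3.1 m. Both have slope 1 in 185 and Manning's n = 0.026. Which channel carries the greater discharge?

channel B

Channel A: Flow area A = b·y = 3.43 × 5.05 = 17.32 m². Wetted perimeter P = b + 2y = 3.43 + 2×5.05 = 13.53 m. Hydraulic radius R = A/P = 17.32/13.53 = 1.28 m. Q_A = (1/0.026)·17.32·1.28^(2/3)·√0.005405 = 57.75 m³/s.
Channel B: With bottom width b = 4.91 m and side slope z = 0.91: A = (b + zy)y = (4.91 + 0.91×3.1)×3.1 = 23.97 m²; P = b + 2y√(1+z²) = 4.91 + 2×3.1×1.352 = 13.29 m. Hydraulic radius R = A/P = 23.97/13.29 = 1.803 m. Q_B = (1/0.026)·23.97·1.803^(2/3)·√0.005405 = 100.4 m³/s.
Q_A = 57.75 m³/s vs Q_B = 100.4 m³/s, so channel B carries more.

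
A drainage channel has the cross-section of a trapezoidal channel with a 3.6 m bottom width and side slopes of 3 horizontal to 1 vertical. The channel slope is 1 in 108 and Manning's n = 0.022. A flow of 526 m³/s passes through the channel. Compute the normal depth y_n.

y_n = 4.25 m

Manning's equation rearranged: A R^(2/3) = nQ / (1·√S) = 0.022 × 526 / (√0.009259) = 120.3.
Try y = 5.03 m: A R^(2/3) = 180.2 — over.
Try y = 3.71 m: A R^(2/3) = 87.3 — short.
Try y = 4.25 m: A R^(2/3) = 120.4 — matches.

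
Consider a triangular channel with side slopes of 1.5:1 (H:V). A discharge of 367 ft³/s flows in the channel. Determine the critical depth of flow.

y_c = 5.18 ft

At critical depth, Q² T / (g A³) = 1, i.e. A³/T = Q²/g = 367²/32.2 = 4183.
Trying y = 3.89 ft: A³/T = 1002 — short.
Trying y = 5.95 ft: A³/T = 8390 — over.
Trying y = 5.18 ft: A³/T = 4196 — matches.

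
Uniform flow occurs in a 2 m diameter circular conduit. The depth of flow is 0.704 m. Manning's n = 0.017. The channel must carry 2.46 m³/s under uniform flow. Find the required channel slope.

S = 0.00632

For a circular section of diameter D = 2 m at depth y = 0.704 m, the central angle is θ = 2 arccos(1 − 2y/D) = 2.541 rad. Then A = (D²/8)(θ − sin θ) = 0.9876 m² and P = Dθ/2 = 2.541 m.
Hydraulic radius R = A/P = 0.9876/2.541 = 0.3887 m.
From Manning's equation, S = [nQ / (1 A R^(2/3))]² = [0.017 × 2.46 / (1 × 0.9876 × 0.3887^(2/3))]² = 0.00632.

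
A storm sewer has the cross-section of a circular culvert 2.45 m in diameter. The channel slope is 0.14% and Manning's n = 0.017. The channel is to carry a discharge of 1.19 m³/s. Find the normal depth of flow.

y_n = 0.661 m

Manning's equation rearranged: A R^(2/3) = nQ / (1·√S) = 0.017 × 1.19 / (√0.0014) = 0.5407.
Try y = 0.534 m: A R^(2/3) = 0.3542 — short.
Try y = 0.775 m: A R^(2/3) = 0.7375 — over.
Try y = 0.661 m: A R^(2/3) = 0.5413 — ≈ 0.5407.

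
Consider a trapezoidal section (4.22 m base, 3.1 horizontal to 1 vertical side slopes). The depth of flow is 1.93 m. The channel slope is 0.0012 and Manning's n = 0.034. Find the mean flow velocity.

With bottom width b = 4.22 m and side slope z = 3.1: A = (b + zy)y = (4.22 + 3.1×1.93)×1.93 = 19.69 m²; P = b + 2y√(1+z²) = 4.22 + 2×1.93×3.257 = 16.79 m.
Hydraulic radius R = A/P = 19.69/16.79 = 1.173 m.
From Manning's equation, V = (1/n) R^(2/3) S^(1/2) = (1/0.034) × 1.173^(2/3) × 0.0012^(1/2) = 1.13 m/s.

V = 1.13 m/s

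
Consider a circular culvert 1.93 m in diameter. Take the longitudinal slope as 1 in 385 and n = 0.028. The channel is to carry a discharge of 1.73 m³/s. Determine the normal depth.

y_n = 0.997 m

Manning's equation rearranged: A R^(2/3) = nQ / (1·√S) = 0.028 × 1.73 / (√0.002597) = 0.9505.
At y = 0.792 m: A R^(2/3) = 0.6354 — too small.
At y = 1.17 m: A R^(2/3) = 1.228 — too large.
At y = 0.997 m: A R^(2/3) = 0.9507 — matches.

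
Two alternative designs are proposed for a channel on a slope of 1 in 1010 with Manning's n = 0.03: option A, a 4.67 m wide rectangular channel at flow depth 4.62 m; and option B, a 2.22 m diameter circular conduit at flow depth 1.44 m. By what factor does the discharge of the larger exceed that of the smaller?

14.7

Channel A: Flow area A = b·y = 4.67 × 4.62 = 21.58 m². Wetted perimeter P = b + 2y = 4.67 + 2×4.62 = 13.91 m. Hydraulic radius R = A/P = 21.58/13.91 = 1.551 m. Q_A = (1/0.03)·21.58·1.551^(2/3)·√0.0009901 = 30.32 m³/s.
Channel B: For a circular section of diameter D = 2.22 m at depth y = 1.44 m, the central angle is θ = 2 arccos(1 − 2y/D) = 3.745 rad. Then A = (D²/8)(θ − sin θ) = 2.657 m² and P = Dθ/2 = 4.157 m. Hydraulic radius R = A/P = 2.657/4.157 = 0.6391 m. Q_B = (1/0.03)·2.657·0.6391^(2/3)·√0.0009901 = 2.068 m³/s.
The larger discharge is 30.32 m³/s and the smaller is 2.068 m³/s; the ratio is 14.7.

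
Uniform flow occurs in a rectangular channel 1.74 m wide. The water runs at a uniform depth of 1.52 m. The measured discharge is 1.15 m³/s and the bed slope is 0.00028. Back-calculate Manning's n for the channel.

Flow area A = b·y = 1.74 × 1.52 = 2.645 m². Wetted perimeter P = b + 2y = 1.74 + 2×1.52 = 4.78 m.
Hydraulic radius R = A/P = 2.645/4.78 = 0.5533 m.
Rearranging Manning's equation: n = (1/Q) A R^(2/3) S^(1/2) = (1/1.15) × 2.645 × 0.5533^(2/3) × √0.00028 = 0.0259.

n = 0.0259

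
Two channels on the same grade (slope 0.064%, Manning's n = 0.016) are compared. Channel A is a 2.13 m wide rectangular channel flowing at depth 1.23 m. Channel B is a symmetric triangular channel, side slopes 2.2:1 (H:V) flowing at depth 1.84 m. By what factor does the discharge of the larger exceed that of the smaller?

Channel A: Flow area A = b·y = 2.13 × 1.23 = 2.62 m². Wetted perimeter P = b + 2y = 2.13 + 2×1.23 = 4.59 m. Hydraulic radius R = A/P = 2.62/4.59 = 0.5708 m. Q_A = (1/0.016)·2.62·0.5708^(2/3)·√0.00064 = 2.85 m³/s.
Channel B: For a triangular section with side slope z = 2.2: A = zy² = 2.2×1.84² = 7.448 m²; P = 2y√(1+z²) = 2×1.84×2.417 = 8.893 m. Hydraulic radius R = A/P = 7.448/8.893 = 0.8375 m. Q_B = (1/0.016)·7.448·0.8375^(2/3)·√0.00064 = 10.46 m³/s.
The larger discharge is 10.46 m³/s and the smaller is 2.85 m³/s; the ratio is 3.67.

3.67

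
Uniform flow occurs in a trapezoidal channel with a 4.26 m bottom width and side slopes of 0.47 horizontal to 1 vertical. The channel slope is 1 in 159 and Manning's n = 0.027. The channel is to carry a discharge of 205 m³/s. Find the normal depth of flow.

y_n = 5.7 m

Manning's equation rearranged: A R^(2/3) = nQ / (1·√S) = 0.027 × 205 / (√0.006289) = 69.79.
At y = 4.88 m: A R^(2/3) = 52.88 — low.
At y = 6.54 m: A R^(2/3) = 89.83 — high.
At y = 5.7 m: A R^(2/3) = 69.84 — ≈ 69.79.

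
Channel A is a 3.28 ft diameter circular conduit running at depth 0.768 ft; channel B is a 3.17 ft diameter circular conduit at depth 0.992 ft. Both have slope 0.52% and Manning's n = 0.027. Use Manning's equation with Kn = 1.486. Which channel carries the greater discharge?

channel B

Channel A: For a circular section of diameter D = 3.28 ft at depth y = 0.768 ft, the central angle is θ = 2 arccos(1 − 2y/D) = 2.02 rad. Then A = (D²/8)(θ − sin θ) = 1.506 ft² and P = Dθ/2 = 3.313 ft. Hydraulic radius R = A/P = 1.506/3.313 = 0.4545 ft. Q_A = (1.486/0.027)·1.506·0.4545^(2/3)·√0.0052 = 3.533 ft³/s.
Channel B: For a circular section of diameter D = 3.17 ft at depth y = 0.992 ft, the central angle is θ = 2 arccos(1 − 2y/D) = 2.375 rad. Then A = (D²/8)(θ − sin θ) = 2.111 ft² and P = Dθ/2 = 3.764 ft. Hydraulic radius R = A/P = 2.111/3.764 = 0.5609 ft. Q_B = (1.486/0.027)·2.111·0.5609^(2/3)·√0.0052 = 5.699 ft³/s.
Q_A = 3.533 ft³/s vs Q_B = 5.699 ft³/s, so channel B carries more.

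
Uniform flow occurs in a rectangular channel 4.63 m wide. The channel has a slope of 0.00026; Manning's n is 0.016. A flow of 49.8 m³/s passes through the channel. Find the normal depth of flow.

y_n = 7.32 m

Manning's equation rearranged: A R^(2/3) = nQ / (1·√S) = 0.016 × 49.8 / (√0.00026) = 49.42.
Trying y = 8.64 m: A R^(2/3) = 59.76 — over.
Trying y = 6.08 m: A R^(2/3) = 39.73 — short.
Trying y = 7.32 m: A R^(2/3) = 49.38 — close enough.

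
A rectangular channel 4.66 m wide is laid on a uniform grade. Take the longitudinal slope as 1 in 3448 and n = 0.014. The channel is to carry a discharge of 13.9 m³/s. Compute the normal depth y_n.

y_n = 2.24 m

Manning's equation rearranged: A R^(2/3) = nQ / (1·√S) = 0.014 × 13.9 / (√0.00029) = 11.43.
At y = 2.72 m: A R^(2/3) = 14.75 — high.
At y = 1.98 m: A R^(2/3) = 9.655 — low.
At y = 2.24 m: A R^(2/3) = 11.4 — matches.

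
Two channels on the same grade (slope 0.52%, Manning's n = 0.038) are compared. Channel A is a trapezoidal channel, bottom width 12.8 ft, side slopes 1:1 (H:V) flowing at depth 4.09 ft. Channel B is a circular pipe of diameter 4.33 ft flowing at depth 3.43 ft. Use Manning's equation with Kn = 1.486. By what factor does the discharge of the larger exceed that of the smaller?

Channel A: With bottom width b = 12.8 ft and side slope z = 1: A = (b + zy)y = (12.8 + 1×4.09)×4.09 = 69.08 ft²; P = b + 2y√(1+z²) = 12.8 + 2×4.09×1.414 = 24.37 ft. Hydraulic radius R = A/P = 69.08/24.37 = 2.835 ft. Q_A = (1.486/0.038)·69.08·2.835^(2/3)·√0.0052 = 390.2 ft³/s.
Channel B: For a circular section of diameter D = 4.33 ft at depth y = 3.43 ft, the central angle is θ = 2 arccos(1 − 2y/D) = 4.39 rad. Then A = (D²/8)(θ − sin θ) = 12.51 ft² and P = Dθ/2 = 9.504 ft. Hydraulic radius R = A/P = 12.51/9.504 = 1.316 ft. Q_B = (1.486/0.038)·12.51·1.316^(2/3)·√0.0052 = 42.37 ft³/s.
The larger discharge is 390.2 ft³/s and the smaller is 42.37 ft³/s; the ratio is 9.21.

9.21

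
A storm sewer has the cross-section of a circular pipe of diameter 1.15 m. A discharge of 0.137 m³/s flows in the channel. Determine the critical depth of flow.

At critical depth, Q² T / (g A³) = 1, i.e. A³/T = Q²/g = 0.137²/9.81 = 0.001913.
At y = 0.24 m: A³/T = 0.004153 — over.
At y = 0.15 m: A³/T = 0.0006545 — short.
At y = 0.197 m: A³/T = 0.001915 — ≈ 0.001913.

y_c = 0.197 m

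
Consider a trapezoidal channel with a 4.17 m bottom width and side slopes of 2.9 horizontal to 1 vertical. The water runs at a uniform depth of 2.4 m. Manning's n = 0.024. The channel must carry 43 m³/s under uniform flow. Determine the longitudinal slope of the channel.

With bottom width b = 4.17 m and side slope z = 2.9: A = (b + zy)y = (4.17 + 2.9×2.4)×2.4 = 26.71 m²; P = b + 2y√(1+z²) = 4.17 + 2×2.4×3.068 = 18.89 m.
Hydraulic radius R = A/P = 26.71/18.89 = 1.414 m.
From Manning's equation, S = [nQ / (1 A R^(2/3))]² = [0.024 × 43 / (1 × 26.71 × 1.414^(2/3))]² = 0.000941.

S = 0.000941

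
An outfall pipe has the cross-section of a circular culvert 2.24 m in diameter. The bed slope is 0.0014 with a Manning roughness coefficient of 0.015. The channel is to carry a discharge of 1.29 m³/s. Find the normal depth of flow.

y_n = 0.667 m

Manning's equation rearranged: A R^(2/3) = nQ / (1·√S) = 0.015 × 1.29 / (√0.0014) = 0.5172.
At y = 0.836 m: A R^(2/3) = 0.794 — high.
At y = 0.52 m: A R^(2/3) = 0.3165 — low.
At y = 0.667 m: A R^(2/3) = 0.5168 — matches.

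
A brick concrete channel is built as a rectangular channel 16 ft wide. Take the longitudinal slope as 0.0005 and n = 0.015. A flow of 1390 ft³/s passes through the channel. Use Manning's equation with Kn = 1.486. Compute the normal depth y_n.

y_n = 13.4 ft

Manning's equation rearranged: A R^(2/3) = nQ / (1.486·√S) = 0.015 × 1390 / (1.486 × √0.0005) = 627.5.
At y = 16.4 ft: A R^(2/3) = 805.4 — too large.
At y = 11.3 ft: A R^(2/3) = 506.1 — too small.
At y = 13.4 ft: A R^(2/3) = 627.7 — close enough.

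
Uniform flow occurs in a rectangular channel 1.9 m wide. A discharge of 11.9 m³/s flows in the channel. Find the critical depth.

For a rectangular channel, critical depth y_c = (q²/g)^(1/3) where q = Q/b = 11.9/1.9 = 6.263 m²/s.
So y_c = (6.263²/9.81)^(1/3) = 1.59 m.

y_c = 1.59 m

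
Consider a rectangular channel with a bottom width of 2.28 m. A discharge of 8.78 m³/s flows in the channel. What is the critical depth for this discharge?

y_c = 1.15 m

For a rectangular channel, critical depth y_c = (q²/g)^(1/3) where q = Q/b = 8.78/2.28 = 3.851 m²/s.
So y_c = (3.851²/9.81)^(1/3) = 1.15 m.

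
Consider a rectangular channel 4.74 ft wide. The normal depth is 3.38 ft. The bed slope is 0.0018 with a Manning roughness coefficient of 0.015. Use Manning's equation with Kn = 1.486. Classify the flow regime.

Flow area A = b·y = 4.74 × 3.38 = 16.02 ft². Wetted perimeter P = b + 2y = 4.74 + 2×3.38 = 11.5 ft.
Hydraulic radius R = A/P = 16.02/11.5 = 1.393 ft.
V = (1.486/n) R^(2/3) √S = (1.486/0.015) × 1.393^(2/3) × √0.0018 = 5.243 ft/s. Hydraulic depth D_h = A/T = 16.02/4.74 = 3.38 ft.
Froude number Fr = V/√(g·D_h) = 5.243/√(32.2×3.38) = 0.503, which is less than 1, so the flow is subcritical.

subcritical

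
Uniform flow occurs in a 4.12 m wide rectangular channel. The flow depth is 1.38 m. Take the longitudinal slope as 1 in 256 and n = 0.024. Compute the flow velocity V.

V = 2.29 m/s

Flow area A = b·y = 4.12 × 1.38 = 5.686 m². Wetted perimeter P = b + 2y = 4.12 + 2×1.38 = 6.88 m.
Hydraulic radius R = A/P = 5.686/6.88 = 0.8264 m.
From Manning's equation, V = (1/n) R^(2/3) S^(1/2) = (1/0.024) × 0.8264^(2/3) × 0.003906^(1/2) = 2.29 m/s.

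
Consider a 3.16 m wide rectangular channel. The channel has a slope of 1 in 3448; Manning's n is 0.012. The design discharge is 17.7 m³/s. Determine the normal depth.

Manning's equation rearranged: A R^(2/3) = nQ / (1·√S) = 0.012 × 17.7 / (√0.00029) = 12.47.
At y = 2.8 m: A R^(2/3) = 8.907 — short.
At y = 4.42 m: A R^(2/3) = 15.45 — over.
At y = 3.69 m: A R^(2/3) = 12.47 — matches.

y_n = 3.69 m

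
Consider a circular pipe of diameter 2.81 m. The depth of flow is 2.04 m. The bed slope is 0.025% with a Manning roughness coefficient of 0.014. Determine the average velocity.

V = 1.01 m/s

For a circular section of diameter D = 2.81 m at depth y = 2.04 m, the central angle is θ = 2 arccos(1 − 2y/D) = 4.08 rad. Then A = (D²/8)(θ − sin θ) = 4.822 m² and P = Dθ/2 = 5.732 m.
Hydraulic radius R = A/P = 4.822/5.732 = 0.8414 m.
From Manning's equation, V = (1/n) R^(2/3) S^(1/2) = (1/0.014) × 0.8414^(2/3) × 0.00025^(1/2) = 1.01 m/s.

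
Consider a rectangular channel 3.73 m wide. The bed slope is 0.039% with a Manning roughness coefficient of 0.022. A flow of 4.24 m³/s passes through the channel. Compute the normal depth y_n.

Manning's equation rearranged: A R^(2/3) = nQ / (1·√S) = 0.022 × 4.24 / (√0.00039) = 4.723.
At y = 1.29 m: A R^(2/3) = 4.016 — low.
At y = 1.45 m: A R^(2/3) = 4.722 — ≈ 4.723.

y_n = 1.45 m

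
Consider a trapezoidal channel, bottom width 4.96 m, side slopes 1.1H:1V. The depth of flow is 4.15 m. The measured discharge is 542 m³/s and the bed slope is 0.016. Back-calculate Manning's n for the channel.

n = 0.016

With bottom width b = 4.96 m and side slope z = 1.1: A = (b + zy)y = (4.96 + 1.1×4.15)×4.15 = 39.53 m²; P = b + 2y√(1+z²) = 4.96 + 2×4.15×1.487 = 17.3 m.
Hydraulic radius R = A/P = 39.53/17.3 = 2.285 m.
Rearranging Manning's equation: n = (1/Q) A R^(2/3) S^(1/2) = (1/542) × 39.53 × 2.285^(2/3) × √0.016 = 0.016.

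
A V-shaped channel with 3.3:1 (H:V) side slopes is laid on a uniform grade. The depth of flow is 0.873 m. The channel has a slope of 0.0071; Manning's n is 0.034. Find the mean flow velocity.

V = 1.38 m/s

For a triangular section with side slope z = 3.3: A = zy² = 3.3×0.873² = 2.515 m²; P = 2y√(1+z²) = 2×0.873×3.448 = 6.021 m.
Hydraulic radius R = A/P = 2.515/6.021 = 0.4177 m.
From Manning's equation, V = (1/n) R^(2/3) S^(1/2) = (1/0.034) × 0.4177^(2/3) × 0.0071^(1/2) = 1.38 m/s.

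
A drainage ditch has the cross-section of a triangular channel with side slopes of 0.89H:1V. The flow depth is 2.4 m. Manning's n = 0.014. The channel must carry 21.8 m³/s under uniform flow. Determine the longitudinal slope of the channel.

For a triangular section with side slope z = 0.89: A = zy² = 0.89×2.4² = 5.126 m²; P = 2y√(1+z²) = 2×2.4×1.339 = 6.426 m.
Hydraulic radius R = A/P = 5.126/6.426 = 0.7978 m.
From Manning's equation, S = [nQ / (1 A R^(2/3))]² = [0.014 × 21.8 / (1 × 5.126 × 0.7978^(2/3))]² = 0.00479.

S = 0.00479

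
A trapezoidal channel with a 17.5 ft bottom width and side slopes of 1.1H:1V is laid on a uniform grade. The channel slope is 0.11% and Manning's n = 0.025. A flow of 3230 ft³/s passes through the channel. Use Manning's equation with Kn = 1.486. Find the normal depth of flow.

y_n = 13.3 ft

Manning's equation rearranged: A R^(2/3) = nQ / (1.486·√S) = 0.025 × 3230 / (1.486 × √0.0011) = 1638.
Trying y = 16.9 ft: A R^(2/3) = 2640 — too large.
Trying y = 11.2 ft: A R^(2/3) = 1172 — too small.
Trying y = 13.3 ft: A R^(2/3) = 1636 — close enough.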